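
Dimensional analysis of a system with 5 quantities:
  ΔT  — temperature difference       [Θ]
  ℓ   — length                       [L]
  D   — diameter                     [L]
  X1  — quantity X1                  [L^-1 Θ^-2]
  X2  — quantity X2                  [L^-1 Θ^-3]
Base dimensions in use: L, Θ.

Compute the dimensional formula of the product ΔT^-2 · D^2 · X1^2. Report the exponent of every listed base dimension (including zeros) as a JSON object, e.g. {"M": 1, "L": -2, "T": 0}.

{"L": 0, "Θ": -6}

Write exponents as rows L,Θ / cols ΔT,ℓ,D,X1,X2:
  L: [ 0  1  1 -1 -1]
  Θ: [ 1  0  0 -2 -3]
  [L]: (-2)·0+(2)·1+(2)·-1 = 0
  [Θ]: (-2)·1+(2)·0+(2)·-2 = -6
⇒ Θ^-6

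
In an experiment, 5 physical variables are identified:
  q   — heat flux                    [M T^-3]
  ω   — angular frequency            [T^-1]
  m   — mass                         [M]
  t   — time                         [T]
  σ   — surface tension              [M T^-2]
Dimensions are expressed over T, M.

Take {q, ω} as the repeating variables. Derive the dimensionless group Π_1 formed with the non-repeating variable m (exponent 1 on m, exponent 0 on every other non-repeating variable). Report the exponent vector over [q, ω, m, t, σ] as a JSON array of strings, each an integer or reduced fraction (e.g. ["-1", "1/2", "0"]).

["-1", "3", "1", "0", "0"]

Exponent matrix [T,M] × [q,ω,m,t,σ]:
  T: [-3 -1  0  1 -2]
  M: [ 1  0  1  0  1]
RREF → pivots at {q,ω} ⇒ r = 2
Repeat: q,ω; free: m,t,σ
RREF:
  r0: [   1    0    1    0    1]
  r1: [   0    1   -3   -1   -1]
Fix exponent of m at 1, t at 0, σ at 0; solve each RREF row for its pivot's exponent:
  r0: exp(q) + (1)·1 = 0 ⇒ exp(q) = -1
  r1: exp(ω) + (-3)·1 = 0 ⇒ exp(ω) = 3
Π_1 = q^-1 · ω^3 · m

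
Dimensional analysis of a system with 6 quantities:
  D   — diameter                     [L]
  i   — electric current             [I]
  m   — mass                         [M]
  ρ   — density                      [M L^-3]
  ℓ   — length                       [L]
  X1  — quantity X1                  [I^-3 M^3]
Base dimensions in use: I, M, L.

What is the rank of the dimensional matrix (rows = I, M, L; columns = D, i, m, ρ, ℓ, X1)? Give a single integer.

Exponent matrix [I,M,L] × [D,i,m,ρ,ℓ,X1]:
  I: [ 0  1  0  0  0 -3]
  M: [ 0  0  1  1  0  3]
  L: [ 1  0  0 -3  1  0]
RREF → pivots at {D,i,m} ⇒ r = 3

3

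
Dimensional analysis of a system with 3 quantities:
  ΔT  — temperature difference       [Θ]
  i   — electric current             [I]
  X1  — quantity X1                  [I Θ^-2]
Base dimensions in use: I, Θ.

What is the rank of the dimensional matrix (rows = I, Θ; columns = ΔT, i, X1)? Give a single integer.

Exponent matrix [I,Θ] × [ΔT,i,X1]:
  I: [ 0  1  1]
  Θ: [ 1  0 -2]
Echelon form has 2 nonzero rows (pivots: ΔT,i)

2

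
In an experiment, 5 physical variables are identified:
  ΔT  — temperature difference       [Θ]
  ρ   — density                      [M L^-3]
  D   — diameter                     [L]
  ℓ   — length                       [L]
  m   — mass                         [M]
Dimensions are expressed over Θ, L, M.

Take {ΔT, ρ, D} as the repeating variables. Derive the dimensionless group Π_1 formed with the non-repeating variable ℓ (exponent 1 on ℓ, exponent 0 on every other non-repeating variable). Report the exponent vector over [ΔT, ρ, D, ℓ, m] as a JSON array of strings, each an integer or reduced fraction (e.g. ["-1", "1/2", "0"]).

Dimensional matrix (Θ×L×M by ΔT×ρ×D×ℓ×m):
  Θ: [ 1  0  0  0  0]
  L: [ 0 -3  1  1  0]
  M: [ 0  1  0  0  1]
Echelon form has 3 nonzero rows (pivots: ΔT,ρ,D)
Pivot set = {ΔT,ρ,D}, free = {ℓ,m}
RREF:
  r0: [   1    0    0    0    0]
  r1: [   0    1    0    0    1]
  r2: [   0    0    1    1    3]
Fix exponent of ℓ at 1, m at 0; solve each RREF row for its pivot's exponent:
  r0: exp(ΔT) + (0)·1 = 0 ⇒ exp(ΔT) = 0
  r1: exp(ρ) + (0)·1 = 0 ⇒ exp(ρ) = 0
  r2: exp(D) + (1)·1 = 0 ⇒ exp(D) = -1
Π_1 = D^-1 · ℓ

["0", "0", "-1", "1", "0"]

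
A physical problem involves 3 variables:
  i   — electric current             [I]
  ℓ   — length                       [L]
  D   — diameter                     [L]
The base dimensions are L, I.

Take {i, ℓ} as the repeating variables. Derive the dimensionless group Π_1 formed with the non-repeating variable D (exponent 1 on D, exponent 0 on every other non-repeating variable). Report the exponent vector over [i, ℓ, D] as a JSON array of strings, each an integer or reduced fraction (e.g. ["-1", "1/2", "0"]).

["0", "-1", "1"]

Exponent matrix [L,I] × [i,ℓ,D]:
  L: [ 0  1  1]
  I: [ 1  0  0]
Row reduction gives pivot columns i,ℓ; rank = 2
Repeat: i,ℓ; free: D
RREF:
  r0: [   1    0    0]
  r1: [   0    1    1]
Fix exponent of D at 1; solve each RREF row for its pivot's exponent:
  r0: exp(i) + (0)·1 = 0 ⇒ exp(i) = 0
  r1: exp(ℓ) + (1)·1 = 0 ⇒ exp(ℓ) = -1
Π_1 = ℓ^-1 · D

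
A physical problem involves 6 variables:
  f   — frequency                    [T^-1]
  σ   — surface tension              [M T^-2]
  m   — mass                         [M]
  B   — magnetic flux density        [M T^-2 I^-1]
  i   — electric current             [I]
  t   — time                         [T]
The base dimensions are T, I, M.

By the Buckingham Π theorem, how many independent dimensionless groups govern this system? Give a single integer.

3

Write exponents as rows T,I,M / cols f,σ,m,B,i,t:
  T: [-1 -2  0 -2  0  1]
  I: [ 0  0  0 -1  1  0]
  M: [ 0  1  1  1  0  0]
Row reduction gives pivot columns f,σ,B; rank = 3
n=6, r=3 ⇒ 3 dimensionless groups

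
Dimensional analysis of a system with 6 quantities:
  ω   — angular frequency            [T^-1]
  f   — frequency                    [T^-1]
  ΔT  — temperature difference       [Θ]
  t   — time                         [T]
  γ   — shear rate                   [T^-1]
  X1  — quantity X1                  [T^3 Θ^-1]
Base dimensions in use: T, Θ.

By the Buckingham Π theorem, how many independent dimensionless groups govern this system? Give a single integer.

4

Dimensional matrix (T×Θ by ω×f×ΔT×t×γ×X1):
  T: [-1 -1  0  1 -1  3]
  Θ: [ 0  0  1  0  0 -1]
Echelon form has 2 nonzero rows (pivots: ω,ΔT)
Π count = n − r = 6 − 2 = 4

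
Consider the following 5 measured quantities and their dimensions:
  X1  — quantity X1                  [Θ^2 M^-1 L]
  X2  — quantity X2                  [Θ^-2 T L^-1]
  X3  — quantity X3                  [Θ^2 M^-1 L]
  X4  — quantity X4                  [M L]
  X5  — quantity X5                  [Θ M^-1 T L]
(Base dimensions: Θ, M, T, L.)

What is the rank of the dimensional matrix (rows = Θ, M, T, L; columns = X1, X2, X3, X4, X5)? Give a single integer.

3

Exponent matrix [Θ,M,T,L] × [X1,X2,X3,X4,X5]:
  Θ: [ 2 -2  2  0  1]
  M: [-1  0 -1  1 -1]
  T: [ 0  1  0  0  1]
  L: [ 1 -1  1  1  1]
Row reduction gives pivot columns X1,X2,X4; rank = 3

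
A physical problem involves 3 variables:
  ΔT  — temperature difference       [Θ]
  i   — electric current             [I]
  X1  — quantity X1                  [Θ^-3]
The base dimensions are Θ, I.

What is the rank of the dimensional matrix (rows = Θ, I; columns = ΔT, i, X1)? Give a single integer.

Write exponents as rows Θ,I / cols ΔT,i,X1:
  Θ: [ 1  0 -3]
  I: [ 0  1  0]
Echelon form has 2 nonzero rows (pivots: ΔT,i)

2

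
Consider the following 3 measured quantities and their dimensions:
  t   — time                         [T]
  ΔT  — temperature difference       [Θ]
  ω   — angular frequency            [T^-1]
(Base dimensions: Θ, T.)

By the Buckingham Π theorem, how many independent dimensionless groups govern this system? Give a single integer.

1

Exponent matrix [Θ,T] × [t,ΔT,ω]:
  Θ: [ 0  1  0]
  T: [ 1  0 -1]
Echelon form has 2 nonzero rows (pivots: t,ΔT)
n=3, r=2 ⇒ 1 dimensionless group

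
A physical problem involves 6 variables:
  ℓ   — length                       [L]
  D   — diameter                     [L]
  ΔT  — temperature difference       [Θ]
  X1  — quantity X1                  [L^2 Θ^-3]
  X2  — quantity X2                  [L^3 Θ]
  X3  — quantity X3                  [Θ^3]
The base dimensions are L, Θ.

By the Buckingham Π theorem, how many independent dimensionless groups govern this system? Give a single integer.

4

Write exponents as rows L,Θ / cols ℓ,D,ΔT,X1,X2,X3:
  L: [ 1  1  0  2  3  0]
  Θ: [ 0  0  1 -3  1  3]
RREF → pivots at {ℓ,ΔT} ⇒ r = 2
6 vars − rank 2 = 4 Π groups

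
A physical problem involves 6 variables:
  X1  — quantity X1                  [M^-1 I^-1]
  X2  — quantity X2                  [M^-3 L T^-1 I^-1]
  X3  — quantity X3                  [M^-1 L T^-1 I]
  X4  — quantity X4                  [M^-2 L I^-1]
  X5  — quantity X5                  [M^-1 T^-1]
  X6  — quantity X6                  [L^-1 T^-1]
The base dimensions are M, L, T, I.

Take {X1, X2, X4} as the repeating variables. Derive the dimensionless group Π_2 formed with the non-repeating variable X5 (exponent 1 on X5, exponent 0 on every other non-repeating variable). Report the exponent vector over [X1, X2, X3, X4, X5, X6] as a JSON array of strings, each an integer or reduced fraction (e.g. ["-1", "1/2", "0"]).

Dimensional matrix (M×L×T×I by X1×X2×X3×X4×X5×X6):
  M: [-1 -3 -1 -2 -1  0]
  L: [ 0  1  1  1  0 -1]
  T: [ 0 -1 -1  0 -1 -1]
  I: [-1 -1  1 -1  0  0]
RREF → pivots at {X1,X2,X4} ⇒ r = 3
Pivot set = {X1,X2,X4}, free = {X3,X5,X6}
RREF:
  r0: [   1    0   -2    0    0    1]
  r1: [   0    1    1    0    1    1]
  r2: [   0    0    0    1   -1   -2]
  r3: [   0    0    0    0    0    0]
Fix exponent of X5 at 1, X3 at 0, X6 at 0; solve each RREF row for its pivot's exponent:
  r0: exp(X1) + (0)·1 = 0 ⇒ exp(X1) = 0
  r1: exp(X2) + (1)·1 = 0 ⇒ exp(X2) = -1
  r2: exp(X4) + (-1)·1 = 0 ⇒ exp(X4) = 1
Π_2 = X2^-1 · X4 · X5

["0", "-1", "0", "1", "1", "0"]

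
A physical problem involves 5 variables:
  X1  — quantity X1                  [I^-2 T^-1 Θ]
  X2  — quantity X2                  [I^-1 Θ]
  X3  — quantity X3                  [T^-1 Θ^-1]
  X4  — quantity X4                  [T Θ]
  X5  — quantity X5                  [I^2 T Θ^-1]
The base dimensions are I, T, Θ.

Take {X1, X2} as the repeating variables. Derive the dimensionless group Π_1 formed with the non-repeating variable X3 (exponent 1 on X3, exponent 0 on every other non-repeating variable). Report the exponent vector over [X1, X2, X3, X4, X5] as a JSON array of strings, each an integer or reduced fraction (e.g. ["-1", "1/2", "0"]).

["-1", "2", "1", "0", "0"]

Dimensional matrix (I×T×Θ by X1×X2×X3×X4×X5):
  I: [-2 -1  0  0  2]
  T: [-1  0 -1  1  1]
  Θ: [ 1  1 -1  1 -1]
RREF → pivots at {X1,X2} ⇒ r = 2
Repeat: X1,X2; free: X3,X4,X5
RREF:
  r0: [   1    0    1   -1   -1]
  r1: [   0    1   -2    2    0]
  r2: [   0    0    0    0    0]
Fix exponent of X3 at 1, X4 at 0, X5 at 0; solve each RREF row for its pivot's exponent:
  r0: exp(X1) + (1)·1 = 0 ⇒ exp(X1) = -1
  r1: exp(X2) + (-2)·1 = 0 ⇒ exp(X2) = 2
Π_1 = X1^-1 · X2^2 · X3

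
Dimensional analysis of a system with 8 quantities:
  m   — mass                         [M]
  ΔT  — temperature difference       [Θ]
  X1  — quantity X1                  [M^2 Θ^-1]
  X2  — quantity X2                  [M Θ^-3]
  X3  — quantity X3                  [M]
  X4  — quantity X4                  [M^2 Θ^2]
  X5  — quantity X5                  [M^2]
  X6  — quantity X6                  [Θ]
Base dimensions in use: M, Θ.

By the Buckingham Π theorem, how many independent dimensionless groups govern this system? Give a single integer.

6

Exponent matrix [M,Θ] × [m,ΔT,X1,X2,X3,X4,X5,X6]:
  M: [ 1  0  2  1  1  2  2  0]
  Θ: [ 0  1 -1 -3  0  2  0  1]
Echelon form has 2 nonzero rows (pivots: m,ΔT)
n=8, r=2 ⇒ 6 dimensionless groups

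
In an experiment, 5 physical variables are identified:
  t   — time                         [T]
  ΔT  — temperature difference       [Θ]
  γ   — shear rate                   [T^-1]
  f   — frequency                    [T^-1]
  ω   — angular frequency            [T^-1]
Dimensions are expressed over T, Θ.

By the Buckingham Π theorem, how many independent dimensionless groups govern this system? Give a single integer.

3

Write exponents as rows T,Θ / cols t,ΔT,γ,f,ω:
  T: [ 1  0 -1 -1 -1]
  Θ: [ 0  1  0  0  0]
Row reduction gives pivot columns t,ΔT; rank = 2
5 vars − rank 2 = 3 Π groups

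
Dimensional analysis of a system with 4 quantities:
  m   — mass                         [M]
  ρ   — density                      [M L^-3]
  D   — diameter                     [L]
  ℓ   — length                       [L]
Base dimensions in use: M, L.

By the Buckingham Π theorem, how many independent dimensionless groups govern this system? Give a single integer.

Dimensional matrix (M×L by m×ρ×D×ℓ):
  M: [ 1  1  0  0]
  L: [ 0 -3  1  1]
RREF → pivots at {m,ρ} ⇒ r = 2
n=4, r=2 ⇒ 2 dimensionless groups

2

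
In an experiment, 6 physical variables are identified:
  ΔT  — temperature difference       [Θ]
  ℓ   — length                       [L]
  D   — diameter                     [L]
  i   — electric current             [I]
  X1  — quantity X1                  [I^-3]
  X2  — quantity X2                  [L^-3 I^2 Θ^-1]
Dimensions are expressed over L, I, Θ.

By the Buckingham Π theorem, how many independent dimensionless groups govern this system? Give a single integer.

Exponent matrix [L,I,Θ] × [ΔT,ℓ,D,i,X1,X2]:
  L: [ 0  1  1  0  0 -3]
  I: [ 0  0  0  1 -3  2]
  Θ: [ 1  0  0  0  0 -1]
Echelon form has 3 nonzero rows (pivots: ΔT,ℓ,i)
Π count = n − r = 6 − 3 = 3

3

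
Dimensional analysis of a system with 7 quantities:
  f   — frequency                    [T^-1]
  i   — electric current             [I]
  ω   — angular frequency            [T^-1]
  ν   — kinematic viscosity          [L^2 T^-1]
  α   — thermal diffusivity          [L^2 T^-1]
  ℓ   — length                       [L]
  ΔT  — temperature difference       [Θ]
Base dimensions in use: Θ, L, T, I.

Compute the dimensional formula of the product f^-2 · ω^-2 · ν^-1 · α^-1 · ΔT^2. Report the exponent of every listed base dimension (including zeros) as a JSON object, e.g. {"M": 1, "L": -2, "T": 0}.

Dimensional matrix (Θ×L×T×I by f×i×ω×ν×α×ℓ×ΔT):
  Θ: [ 0  0  0  0  0  0  1]
  L: [ 0  0  0  2  2  1  0]
  T: [-1  0 -1 -1 -1  0  0]
  I: [ 0  1  0  0  0  0  0]
  [Θ]: (-2)·0+(-2)·0+(-1)·0+(-1)·0+(2)·1 = 2
  [L]: (-2)·0+(-2)·0+(-1)·2+(-1)·2+(2)·0 = -4
  [T]: (-2)·-1+(-2)·-1+(-1)·-1+(-1)·-1+(2)·0 = 6
  [I]: (-2)·0+(-2)·0+(-1)·0+(-1)·0+(2)·0 = 0
⇒ Θ^2 L^-4 T^6

{"Θ": 2, "L": -4, "T": 6, "I": 0}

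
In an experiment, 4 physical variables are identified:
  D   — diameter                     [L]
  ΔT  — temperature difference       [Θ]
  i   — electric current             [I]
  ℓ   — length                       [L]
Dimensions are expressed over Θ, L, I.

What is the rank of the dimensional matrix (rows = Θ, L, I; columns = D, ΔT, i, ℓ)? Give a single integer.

3

Dimensional matrix (Θ×L×I by D×ΔT×i×ℓ):
  Θ: [ 0  1  0  0]
  L: [ 1  0  0  1]
  I: [ 0  0  1  0]
RREF → pivots at {D,ΔT,i} ⇒ r = 3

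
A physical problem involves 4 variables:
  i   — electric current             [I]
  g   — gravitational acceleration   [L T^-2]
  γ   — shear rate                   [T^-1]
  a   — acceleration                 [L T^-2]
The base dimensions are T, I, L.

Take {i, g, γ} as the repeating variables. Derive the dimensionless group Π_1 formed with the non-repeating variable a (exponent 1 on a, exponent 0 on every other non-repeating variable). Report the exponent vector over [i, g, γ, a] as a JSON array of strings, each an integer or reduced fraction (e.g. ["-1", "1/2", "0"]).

["0", "-1", "0", "1"]

Exponent matrix [T,I,L] × [i,g,γ,a]:
  T: [ 0 -2 -1 -2]
  I: [ 1  0  0  0]
  L: [ 0  1  0  1]
Row reduction gives pivot columns i,g,γ; rank = 3
Repeat: i,g,γ; free: a
RREF:
  r0: [   1    0    0    0]
  r1: [   0    1    0    1]
  r2: [   0    0    1    0]
Fix exponent of a at 1; solve each RREF row for its pivot's exponent:
  r0: exp(i) + (0)·1 = 0 ⇒ exp(i) = 0
  r1: exp(g) + (1)·1 = 0 ⇒ exp(g) = -1
  r2: exp(γ) + (0)·1 = 0 ⇒ exp(γ) = 0
Π_1 = g^-1 · a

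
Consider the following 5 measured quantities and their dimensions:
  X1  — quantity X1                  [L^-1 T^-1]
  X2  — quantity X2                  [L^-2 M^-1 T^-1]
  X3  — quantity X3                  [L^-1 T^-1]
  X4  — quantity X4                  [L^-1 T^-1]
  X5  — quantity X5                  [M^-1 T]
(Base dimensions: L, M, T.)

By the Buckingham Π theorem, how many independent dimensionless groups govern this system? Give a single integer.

Write exponents as rows L,M,T / cols X1,X2,X3,X4,X5:
  L: [-1 -2 -1 -1  0]
  M: [ 0 -1  0  0 -1]
  T: [-1 -1 -1 -1  1]
Echelon form has 2 nonzero rows (pivots: X1,X2)
Π count = n − r = 5 − 2 = 3

3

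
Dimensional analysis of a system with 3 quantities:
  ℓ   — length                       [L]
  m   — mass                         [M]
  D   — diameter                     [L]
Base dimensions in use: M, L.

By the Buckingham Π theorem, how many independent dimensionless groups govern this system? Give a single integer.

1

Dimensional matrix (M×L by ℓ×m×D):
  M: [ 0  1  0]
  L: [ 1  0  1]
Row reduction gives pivot columns ℓ,m; rank = 2
n=3, r=2 ⇒ 1 dimensionless group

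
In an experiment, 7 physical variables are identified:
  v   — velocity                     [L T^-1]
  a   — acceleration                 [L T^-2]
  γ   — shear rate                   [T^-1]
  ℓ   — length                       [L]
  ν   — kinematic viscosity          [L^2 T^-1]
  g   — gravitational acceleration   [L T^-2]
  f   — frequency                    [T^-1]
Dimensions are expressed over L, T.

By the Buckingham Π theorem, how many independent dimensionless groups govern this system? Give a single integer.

Dimensional matrix (L×T by v×a×γ×ℓ×ν×g×f):
  L: [ 1  1  0  1  2  1  0]
  T: [-1 -2 -1  0 -1 -2 -1]
Echelon form has 2 nonzero rows (pivots: v,a)
Π count = n − r = 7 − 2 = 5

5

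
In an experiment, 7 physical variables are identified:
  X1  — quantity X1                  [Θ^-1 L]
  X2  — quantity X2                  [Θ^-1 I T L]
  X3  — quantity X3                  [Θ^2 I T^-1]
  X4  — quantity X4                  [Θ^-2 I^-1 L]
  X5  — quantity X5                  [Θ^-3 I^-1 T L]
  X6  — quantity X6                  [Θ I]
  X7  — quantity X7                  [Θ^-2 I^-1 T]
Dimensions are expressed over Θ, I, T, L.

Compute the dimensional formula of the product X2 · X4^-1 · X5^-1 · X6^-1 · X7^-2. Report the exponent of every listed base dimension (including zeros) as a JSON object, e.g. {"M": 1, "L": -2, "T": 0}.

Write exponents as rows Θ,I,T,L / cols X1,X2,X3,X4,X5,X6,X7:
  Θ: [-1 -1  2 -2 -3  1 -2]
  I: [ 0  1  1 -1 -1  1 -1]
  T: [ 0  1 -1  0  1  0  1]
  L: [ 1  1  0  1  1  0  0]
  [Θ]: (1)·-1+(-1)·-2+(-1)·-3+(-1)·1+(-2)·-2 = 7
  [I]: (1)·1+(-1)·-1+(-1)·-1+(-1)·1+(-2)·-1 = 4
  [T]: (1)·1+(-1)·0+(-1)·1+(-1)·0+(-2)·1 = -2
  [L]: (1)·1+(-1)·1+(-1)·1+(-1)·0+(-2)·0 = -1
⇒ Θ^7 I^4 T^-2 L^-1

{"Θ": 7, "I": 4, "T": -2, "L": -1}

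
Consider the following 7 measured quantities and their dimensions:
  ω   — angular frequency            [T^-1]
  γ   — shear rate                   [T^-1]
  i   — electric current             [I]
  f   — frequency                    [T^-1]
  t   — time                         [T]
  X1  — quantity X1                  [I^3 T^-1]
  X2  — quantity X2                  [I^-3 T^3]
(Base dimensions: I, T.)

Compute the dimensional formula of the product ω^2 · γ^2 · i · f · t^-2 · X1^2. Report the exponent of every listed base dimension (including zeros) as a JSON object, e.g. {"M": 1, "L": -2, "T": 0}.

{"I": 7, "T": -9}

Exponent matrix [I,T] × [ω,γ,i,f,t,X1,X2]:
  I: [ 0  0  1  0  0  3 -3]
  T: [-1 -1  0 -1  1 -1  3]
  [I]: (2)·0+(2)·0+(1)·1+(1)·0+(-2)·0+(2)·3 = 7
  [T]: (2)·-1+(2)·-1+(1)·0+(1)·-1+(-2)·1+(2)·-1 = -9
⇒ I^7 T^-9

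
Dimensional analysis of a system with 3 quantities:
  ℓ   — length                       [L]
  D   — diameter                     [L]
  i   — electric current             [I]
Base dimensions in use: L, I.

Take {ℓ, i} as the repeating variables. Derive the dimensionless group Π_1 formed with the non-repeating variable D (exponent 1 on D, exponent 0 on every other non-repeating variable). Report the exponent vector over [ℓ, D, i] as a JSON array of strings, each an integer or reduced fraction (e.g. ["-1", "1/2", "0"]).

Exponent matrix [L,I] × [ℓ,D,i]:
  L: [ 1  1  0]
  I: [ 0  0  1]
Echelon form has 2 nonzero rows (pivots: ℓ,i)
Repeat: ℓ,i; free: D
RREF:
  r0: [   1    1    0]
  r1: [   0    0    1]
Fix exponent of D at 1; solve each RREF row for its pivot's exponent:
  r0: exp(ℓ) + (1)·1 = 0 ⇒ exp(ℓ) = -1
  r1: exp(i) + (0)·1 = 0 ⇒ exp(i) = 0
Π_1 = ℓ^-1 · D

["-1", "1", "0"]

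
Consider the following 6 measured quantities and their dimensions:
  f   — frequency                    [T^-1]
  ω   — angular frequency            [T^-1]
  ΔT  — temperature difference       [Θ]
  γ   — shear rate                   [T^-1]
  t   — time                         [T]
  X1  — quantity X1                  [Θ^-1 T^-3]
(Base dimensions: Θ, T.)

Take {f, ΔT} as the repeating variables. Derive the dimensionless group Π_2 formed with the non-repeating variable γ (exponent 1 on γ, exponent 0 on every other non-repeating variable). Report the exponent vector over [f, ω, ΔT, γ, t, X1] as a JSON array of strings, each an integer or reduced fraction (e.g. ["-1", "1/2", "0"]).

Exponent matrix [Θ,T] × [f,ω,ΔT,γ,t,X1]:
  Θ: [ 0  0  1  0  0 -1]
  T: [-1 -1  0 -1  1 -3]
Row reduction gives pivot columns f,ΔT; rank = 2
Pivot set = {f,ΔT}, free = {ω,γ,t,X1}
RREF:
  r0: [   1    1    0    1   -1    3]
  r1: [   0    0    1    0    0   -1]
Fix exponent of γ at 1, ω at 0, t at 0, X1 at 0; solve each RREF row for its pivot's exponent:
  r0: exp(f) + (1)·1 = 0 ⇒ exp(f) = -1
  r1: exp(ΔT) + (0)·1 = 0 ⇒ exp(ΔT) = 0
Π_2 = f^-1 · γ

["-1", "0", "0", "1", "0", "0"]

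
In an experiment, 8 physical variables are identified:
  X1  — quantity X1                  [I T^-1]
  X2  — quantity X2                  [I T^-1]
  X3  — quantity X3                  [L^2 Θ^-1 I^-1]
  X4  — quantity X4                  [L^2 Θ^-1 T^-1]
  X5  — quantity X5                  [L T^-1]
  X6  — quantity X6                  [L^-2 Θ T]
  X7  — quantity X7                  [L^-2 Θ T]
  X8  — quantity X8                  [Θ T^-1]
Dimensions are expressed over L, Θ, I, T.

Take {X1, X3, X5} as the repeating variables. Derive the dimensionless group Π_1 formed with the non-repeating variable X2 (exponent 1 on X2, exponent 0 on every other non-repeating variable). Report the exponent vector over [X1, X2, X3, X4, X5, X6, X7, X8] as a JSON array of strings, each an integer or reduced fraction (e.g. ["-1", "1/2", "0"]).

["-1", "1", "0", "0", "0", "0", "0", "0"]

Exponent matrix [L,Θ,I,T] × [X1,X2,X3,X4,X5,X6,X7,X8]:
  L: [ 0  0  2  2  1 -2 -2  0]
  Θ: [ 0  0 -1 -1  0  1  1  1]
  I: [ 1  1 -1  0  0  0  0  0]
  T: [-1 -1  0 -1 -1  1  1 -1]
Echelon form has 3 nonzero rows (pivots: X1,X3,X5)
Pivot set = {X1,X3,X5}, free = {X2,X4,X6,X7,X8}
RREF:
  r0: [   1    1    0    1    0   -1   -1   -1]
  r1: [   0    0    1    1    0   -1   -1   -1]
  r2: [   0    0    0    0    1    0    0    2]
  r3: [   0    0    0    0    0    0    0    0]
Fix exponent of X2 at 1, X4 at 0, X6 at 0, X7 at 0, X8 at 0; solve each RREF row for its pivot's exponent:
  r0: exp(X1) + (1)·1 = 0 ⇒ exp(X1) = -1
  r1: exp(X3) + (0)·1 = 0 ⇒ exp(X3) = 0
  r2: exp(X5) + (0)·1 = 0 ⇒ exp(X5) = 0
Π_1 = X1^-1 · X2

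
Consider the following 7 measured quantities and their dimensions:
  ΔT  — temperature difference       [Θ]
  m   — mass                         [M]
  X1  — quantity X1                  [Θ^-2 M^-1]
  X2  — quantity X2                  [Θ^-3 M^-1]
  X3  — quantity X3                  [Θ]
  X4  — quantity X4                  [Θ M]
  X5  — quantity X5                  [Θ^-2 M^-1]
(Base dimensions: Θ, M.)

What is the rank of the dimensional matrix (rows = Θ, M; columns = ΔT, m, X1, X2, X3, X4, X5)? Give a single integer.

Exponent matrix [Θ,M] × [ΔT,m,X1,X2,X3,X4,X5]:
  Θ: [ 1  0 -2 -3  1  1 -2]
  M: [ 0  1 -1 -1  0  1 -1]
RREF → pivots at {ΔT,m} ⇒ r = 2

2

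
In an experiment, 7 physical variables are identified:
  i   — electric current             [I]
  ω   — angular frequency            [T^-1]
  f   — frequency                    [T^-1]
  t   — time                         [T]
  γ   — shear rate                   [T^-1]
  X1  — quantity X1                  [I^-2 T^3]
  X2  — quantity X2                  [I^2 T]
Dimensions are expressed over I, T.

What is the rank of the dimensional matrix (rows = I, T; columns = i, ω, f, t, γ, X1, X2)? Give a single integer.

2

Exponent matrix [I,T] × [i,ω,f,t,γ,X1,X2]:
  I: [ 1  0  0  0  0 -2  2]
  T: [ 0 -1 -1  1 -1  3  1]
Echelon form has 2 nonzero rows (pivots: i,ω)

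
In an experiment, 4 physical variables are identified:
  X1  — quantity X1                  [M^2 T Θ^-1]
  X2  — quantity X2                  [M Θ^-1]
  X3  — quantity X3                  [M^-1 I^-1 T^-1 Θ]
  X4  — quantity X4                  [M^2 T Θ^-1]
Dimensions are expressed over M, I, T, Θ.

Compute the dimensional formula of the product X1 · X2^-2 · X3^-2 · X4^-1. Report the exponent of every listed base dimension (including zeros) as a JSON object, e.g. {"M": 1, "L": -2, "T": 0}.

{"M": 0, "I": 2, "T": 2, "Θ": 0}

Dimensional matrix (M×I×T×Θ by X1×X2×X3×X4):
  M: [ 2  1 -1  2]
  I: [ 0  0 -1  0]
  T: [ 1  0 -1  1]
  Θ: [-1 -1  1 -1]
  [M]: (1)·2+(-2)·1+(-2)·-1+(-1)·2 = 0
  [I]: (1)·0+(-2)·0+(-2)·-1+(-1)·0 = 2
  [T]: (1)·1+(-2)·0+(-2)·-1+(-1)·1 = 2
  [Θ]: (1)·-1+(-2)·-1+(-2)·1+(-1)·-1 = 0
⇒ I^2 T^2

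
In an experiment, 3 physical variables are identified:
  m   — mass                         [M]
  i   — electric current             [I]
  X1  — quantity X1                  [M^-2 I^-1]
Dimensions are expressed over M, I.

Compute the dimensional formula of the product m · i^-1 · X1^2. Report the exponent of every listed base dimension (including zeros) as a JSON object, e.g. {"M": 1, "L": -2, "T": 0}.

Write exponents as rows M,I / cols m,i,X1:
  M: [ 1  0 -2]
  I: [ 0  1 -1]
  [M]: (1)·1+(-1)·0+(2)·-2 = -3
  [I]: (1)·0+(-1)·1+(2)·-1 = -3
⇒ M^-3 I^-3

{"M": -3, "I": -3}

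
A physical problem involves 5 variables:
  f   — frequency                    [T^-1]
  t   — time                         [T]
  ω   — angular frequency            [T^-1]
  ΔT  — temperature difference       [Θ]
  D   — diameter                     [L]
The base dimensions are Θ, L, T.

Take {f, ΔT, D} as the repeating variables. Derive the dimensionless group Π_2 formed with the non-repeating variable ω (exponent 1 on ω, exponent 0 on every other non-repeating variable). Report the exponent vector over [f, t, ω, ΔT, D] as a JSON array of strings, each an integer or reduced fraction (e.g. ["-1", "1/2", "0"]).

["-1", "0", "1", "0", "0"]

Dimensional matrix (Θ×L×T by f×t×ω×ΔT×D):
  Θ: [ 0  0  0  1  0]
  L: [ 0  0  0  0  1]
  T: [-1  1 -1  0  0]
Row reduction gives pivot columns f,ΔT,D; rank = 3
Repeat: f,ΔT,D; free: t,ω
RREF:
  r0: [   1   -1    1    0    0]
  r1: [   0    0    0    1    0]
  r2: [   0    0    0    0    1]
Fix exponent of ω at 1, t at 0; solve each RREF row for its pivot's exponent:
  r0: exp(f) + (1)·1 = 0 ⇒ exp(f) = -1
  r1: exp(ΔT) + (0)·1 = 0 ⇒ exp(ΔT) = 0
  r2: exp(D) + (0)·1 = 0 ⇒ exp(D) = 0
Π_2 = f^-1 · ω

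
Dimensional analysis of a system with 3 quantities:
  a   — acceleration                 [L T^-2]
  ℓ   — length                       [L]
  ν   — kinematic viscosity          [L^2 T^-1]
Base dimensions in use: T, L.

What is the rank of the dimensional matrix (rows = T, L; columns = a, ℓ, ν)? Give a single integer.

Write exponents as rows T,L / cols a,ℓ,ν:
  T: [-2  0 -1]
  L: [ 1  1  2]
Echelon form has 2 nonzero rows (pivots: a,ℓ)

2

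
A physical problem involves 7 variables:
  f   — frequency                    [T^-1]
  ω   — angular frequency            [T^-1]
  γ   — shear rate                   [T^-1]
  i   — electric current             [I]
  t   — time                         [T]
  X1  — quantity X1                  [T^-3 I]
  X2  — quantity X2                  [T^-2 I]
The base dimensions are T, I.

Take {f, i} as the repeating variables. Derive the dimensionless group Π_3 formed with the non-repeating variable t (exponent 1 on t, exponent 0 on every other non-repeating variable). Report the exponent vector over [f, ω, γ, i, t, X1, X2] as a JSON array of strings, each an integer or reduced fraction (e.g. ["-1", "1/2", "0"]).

["1", "0", "0", "0", "1", "0", "0"]

Dimensional matrix (T×I by f×ω×γ×i×t×X1×X2):
  T: [-1 -1 -1  0  1 -3 -2]
  I: [ 0  0  0  1  0  1  1]
RREF → pivots at {f,i} ⇒ r = 2
Repeat: f,i; free: ω,γ,t,X1,X2
RREF:
  r0: [   1    1    1    0   -1    3    2]
  r1: [   0    0    0    1    0    1    1]
Fix exponent of t at 1, ω at 0, γ at 0, X1 at 0, X2 at 0; solve each RREF row for its pivot's exponent:
  r0: exp(f) + (-1)·1 = 0 ⇒ exp(f) = 1
  r1: exp(i) + (0)·1 = 0 ⇒ exp(i) = 0
Π_3 = f · t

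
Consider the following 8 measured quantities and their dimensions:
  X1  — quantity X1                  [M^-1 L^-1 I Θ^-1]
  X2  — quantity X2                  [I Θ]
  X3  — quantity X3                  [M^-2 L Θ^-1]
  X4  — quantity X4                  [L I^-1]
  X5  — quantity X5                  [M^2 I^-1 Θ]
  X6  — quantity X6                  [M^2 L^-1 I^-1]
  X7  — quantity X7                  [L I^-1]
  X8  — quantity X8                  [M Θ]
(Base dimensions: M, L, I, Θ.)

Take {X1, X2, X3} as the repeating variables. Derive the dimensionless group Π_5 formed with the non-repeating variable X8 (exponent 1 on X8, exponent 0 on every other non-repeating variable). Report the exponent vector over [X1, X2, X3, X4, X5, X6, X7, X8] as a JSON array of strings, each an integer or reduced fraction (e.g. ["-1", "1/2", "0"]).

["1/3", "-1/3", "1/3", "0", "0", "0", "0", "1"]

Dimensional matrix (M×L×I×Θ by X1×X2×X3×X4×X5×X6×X7×X8):
  M: [-1  0 -2  0  2  2  0  1]
  L: [-1  0  1  1  0 -1  1  0]
  I: [ 1  1  0 -1 -1 -1 -1  0]
  Θ: [-1  1 -1  0  1  0  0  1]
Row reduction gives pivot columns X1,X2,X3; rank = 3
Repeat: X1,X2,X3; free: X4,X5,X6,X7,X8
RREF:
  r0: [   1    0    0 -2/3 -2/3    0 -2/3 -1/3]
  r1: [   0    1    0 -1/3 -1/3   -1 -1/3  1/3]
  r2: [   0    0    1  1/3 -2/3   -1  1/3 -1/3]
  r3: [   0    0    0    0    0    0    0    0]
Fix exponent of X8 at 1, X4 at 0, X5 at 0, X6 at 0, X7 at 0; solve each RREF row for its pivot's exponent:
  r0: exp(X1) + (-1/3)·1 = 0 ⇒ exp(X1) = 1/3
  r1: exp(X2) + (1/3)·1 = 0 ⇒ exp(X2) = -1/3
  r2: exp(X3) + (-1/3)·1 = 0 ⇒ exp(X3) = 1/3
Π_5 = X1^(1/3) · X2^(-1/3) · X3^(1/3) · X8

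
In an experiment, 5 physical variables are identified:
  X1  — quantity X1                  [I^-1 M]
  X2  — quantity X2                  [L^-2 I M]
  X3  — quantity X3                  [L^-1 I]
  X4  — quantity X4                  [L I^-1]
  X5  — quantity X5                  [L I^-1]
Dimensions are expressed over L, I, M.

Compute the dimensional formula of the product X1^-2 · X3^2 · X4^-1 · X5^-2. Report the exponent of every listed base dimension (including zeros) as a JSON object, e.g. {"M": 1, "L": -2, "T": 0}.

Write exponents as rows L,I,M / cols X1,X2,X3,X4,X5:
  L: [ 0 -2 -1  1  1]
  I: [-1  1  1 -1 -1]
  M: [ 1  1  0  0  0]
  [L]: (-2)·0+(2)·-1+(-1)·1+(-2)·1 = -5
  [I]: (-2)·-1+(2)·1+(-1)·-1+(-2)·-1 = 7
  [M]: (-2)·1+(2)·0+(-1)·0+(-2)·0 = -2
⇒ L^-5 I^7 M^-2

{"L": -5, "I": 7, "M": -2}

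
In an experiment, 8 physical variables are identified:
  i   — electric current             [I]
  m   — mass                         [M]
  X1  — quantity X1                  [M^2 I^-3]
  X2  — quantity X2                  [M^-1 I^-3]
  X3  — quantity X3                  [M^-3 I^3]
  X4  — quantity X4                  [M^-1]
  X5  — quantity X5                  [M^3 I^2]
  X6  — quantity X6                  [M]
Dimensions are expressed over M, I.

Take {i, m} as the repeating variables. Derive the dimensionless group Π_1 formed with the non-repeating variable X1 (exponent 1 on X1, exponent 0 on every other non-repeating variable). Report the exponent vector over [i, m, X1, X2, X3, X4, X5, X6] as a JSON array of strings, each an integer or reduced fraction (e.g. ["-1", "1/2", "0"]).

["3", "-2", "1", "0", "0", "0", "0", "0"]

Write exponents as rows M,I / cols i,m,X1,X2,X3,X4,X5,X6:
  M: [ 0  1  2 -1 -3 -1  3  1]
  I: [ 1  0 -3 -3  3  0  2  0]
Row reduction gives pivot columns i,m; rank = 2
Pivot set = {i,m}, free = {X1,X2,X3,X4,X5,X6}
RREF:
  r0: [   1    0   -3   -3    3    0    2    0]
  r1: [   0    1    2   -1   -3   -1    3    1]
Fix exponent of X1 at 1, X2 at 0, X3 at 0, X4 at 0, X5 at 0, X6 at 0; solve each RREF row for its pivot's exponent:
  r0: exp(i) + (-3)·1 = 0 ⇒ exp(i) = 3
  r1: exp(m) + (2)·1 = 0 ⇒ exp(m) = -2
Π_1 = i^3 · m^-2 · X1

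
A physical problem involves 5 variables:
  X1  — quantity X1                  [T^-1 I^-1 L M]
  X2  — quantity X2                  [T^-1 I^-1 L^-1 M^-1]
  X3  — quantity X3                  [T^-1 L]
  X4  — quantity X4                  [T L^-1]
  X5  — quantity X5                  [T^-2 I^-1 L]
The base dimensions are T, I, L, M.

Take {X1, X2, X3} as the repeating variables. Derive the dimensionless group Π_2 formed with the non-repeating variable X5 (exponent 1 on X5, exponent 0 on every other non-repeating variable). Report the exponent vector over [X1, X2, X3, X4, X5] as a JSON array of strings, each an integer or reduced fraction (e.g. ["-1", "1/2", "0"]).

Dimensional matrix (T×I×L×M by X1×X2×X3×X4×X5):
  T: [-1 -1 -1  1 -2]
  I: [-1 -1  0  0 -1]
  L: [ 1 -1  1 -1  1]
  M: [ 1 -1  0  0  0]
Echelon form has 3 nonzero rows (pivots: X1,X2,X3)
Repeat: X1,X2,X3; free: X4,X5
RREF:
  r0: [   1    0    0    0  1/2]
  r1: [   0    1    0    0  1/2]
  r2: [   0    0    1   -1    1]
  r3: [   0    0    0    0    0]
Fix exponent of X5 at 1, X4 at 0; solve each RREF row for its pivot's exponent:
  r0: exp(X1) + (1/2)·1 = 0 ⇒ exp(X1) = -1/2
  r1: exp(X2) + (1/2)·1 = 0 ⇒ exp(X2) = -1/2
  r2: exp(X3) + (1)·1 = 0 ⇒ exp(X3) = -1
Π_2 = X1^(-1/2) · X2^(-1/2) · X3^-1 · X5

["-1/2", "-1/2", "-1", "0", "1"]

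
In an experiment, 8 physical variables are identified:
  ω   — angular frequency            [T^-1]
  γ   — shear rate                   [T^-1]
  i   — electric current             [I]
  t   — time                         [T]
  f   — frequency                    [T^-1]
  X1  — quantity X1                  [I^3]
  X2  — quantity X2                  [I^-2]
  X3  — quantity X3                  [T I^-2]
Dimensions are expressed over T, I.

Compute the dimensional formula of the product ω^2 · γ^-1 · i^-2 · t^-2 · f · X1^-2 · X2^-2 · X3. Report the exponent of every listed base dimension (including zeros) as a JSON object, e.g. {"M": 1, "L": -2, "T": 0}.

{"T": -3, "I": -6}

Exponent matrix [T,I] × [ω,γ,i,t,f,X1,X2,X3]:
  T: [-1 -1  0  1 -1  0  0  1]
  I: [ 0  0  1  0  0  3 -2 -2]
  [T]: (2)·-1+(-1)·-1+(-2)·0+(-2)·1+(1)·-1+(-2)·0+(-2)·0+(1)·1 = -3
  [I]: (2)·0+(-1)·0+(-2)·1+(-2)·0+(1)·0+(-2)·3+(-2)·-2+(1)·-2 = -6
⇒ T^-3 I^-6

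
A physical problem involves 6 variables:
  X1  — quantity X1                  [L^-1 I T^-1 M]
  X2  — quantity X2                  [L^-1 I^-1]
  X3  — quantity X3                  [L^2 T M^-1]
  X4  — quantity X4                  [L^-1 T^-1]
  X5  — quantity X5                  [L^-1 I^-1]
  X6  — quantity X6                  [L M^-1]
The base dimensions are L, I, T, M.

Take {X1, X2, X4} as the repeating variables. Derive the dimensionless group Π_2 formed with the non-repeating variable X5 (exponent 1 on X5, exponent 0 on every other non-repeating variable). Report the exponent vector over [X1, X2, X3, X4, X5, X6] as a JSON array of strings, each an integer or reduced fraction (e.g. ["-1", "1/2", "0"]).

["0", "-1", "0", "0", "1", "0"]

Dimensional matrix (L×I×T×M by X1×X2×X3×X4×X5×X6):
  L: [-1 -1  2 -1 -1  1]
  I: [ 1 -1  0  0 -1  0]
  T: [-1  0  1 -1  0  0]
  M: [ 1  0 -1  0  0 -1]
RREF → pivots at {X1,X2,X4} ⇒ r = 3
Repeat: X1,X2,X4; free: X3,X5,X6
RREF:
  r0: [   1    0   -1    0    0   -1]
  r1: [   0    1   -1    0    1   -1]
  r2: [   0    0    0    1    0    1]
  r3: [   0    0    0    0    0    0]
Fix exponent of X5 at 1, X3 at 0, X6 at 0; solve each RREF row for its pivot's exponent:
  r0: exp(X1) + (0)·1 = 0 ⇒ exp(X1) = 0
  r1: exp(X2) + (1)·1 = 0 ⇒ exp(X2) = -1
  r2: exp(X4) + (0)·1 = 0 ⇒ exp(X4) = 0
Π_2 = X2^-1 · X5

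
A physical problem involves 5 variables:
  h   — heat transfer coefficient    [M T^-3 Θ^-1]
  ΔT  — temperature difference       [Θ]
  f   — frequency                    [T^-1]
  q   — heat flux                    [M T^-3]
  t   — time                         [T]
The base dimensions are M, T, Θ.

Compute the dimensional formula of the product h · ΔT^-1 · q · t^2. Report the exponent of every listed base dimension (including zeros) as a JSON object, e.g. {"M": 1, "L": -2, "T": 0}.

{"M": 2, "T": -4, "Θ": -2}

Write exponents as rows M,T,Θ / cols h,ΔT,f,q,t:
  M: [ 1  0  0  1  0]
  T: [-3  0 -1 -3  1]
  Θ: [-1  1  0  0  0]
  [M]: (1)·1+(-1)·0+(1)·1+(2)·0 = 2
  [T]: (1)·-3+(-1)·0+(1)·-3+(2)·1 = -4
  [Θ]: (1)·-1+(-1)·1+(1)·0+(2)·0 = -2
⇒ M^2 T^-4 Θ^-2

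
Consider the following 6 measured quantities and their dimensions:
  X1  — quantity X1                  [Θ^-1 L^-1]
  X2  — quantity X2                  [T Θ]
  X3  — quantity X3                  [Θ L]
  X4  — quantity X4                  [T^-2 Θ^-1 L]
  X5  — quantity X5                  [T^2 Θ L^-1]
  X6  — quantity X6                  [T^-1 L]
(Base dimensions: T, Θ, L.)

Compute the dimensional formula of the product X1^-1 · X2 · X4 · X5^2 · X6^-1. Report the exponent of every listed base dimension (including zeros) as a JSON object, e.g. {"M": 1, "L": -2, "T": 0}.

{"T": 4, "Θ": 3, "L": -1}

Dimensional matrix (T×Θ×L by X1×X2×X3×X4×X5×X6):
  T: [ 0  1  0 -2  2 -1]
  Θ: [-1  1  1 -1  1  0]
  L: [-1  0  1  1 -1  1]
  [T]: (-1)·0+(1)·1+(1)·-2+(2)·2+(-1)·-1 = 4
  [Θ]: (-1)·-1+(1)·1+(1)·-1+(2)·1+(-1)·0 = 3
  [L]: (-1)·-1+(1)·0+(1)·1+(2)·-1+(-1)·1 = -1
⇒ T^4 Θ^3 L^-1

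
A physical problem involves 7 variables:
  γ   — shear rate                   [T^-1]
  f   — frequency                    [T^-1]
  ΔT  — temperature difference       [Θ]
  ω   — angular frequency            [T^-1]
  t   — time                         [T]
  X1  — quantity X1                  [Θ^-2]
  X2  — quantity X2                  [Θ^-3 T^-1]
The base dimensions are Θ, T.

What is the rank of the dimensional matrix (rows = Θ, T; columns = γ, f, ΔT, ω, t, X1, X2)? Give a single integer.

2

Exponent matrix [Θ,T] × [γ,f,ΔT,ω,t,X1,X2]:
  Θ: [ 0  0  1  0  0 -2 -3]
  T: [-1 -1  0 -1  1  0 -1]
Echelon form has 2 nonzero rows (pivots: γ,ΔT)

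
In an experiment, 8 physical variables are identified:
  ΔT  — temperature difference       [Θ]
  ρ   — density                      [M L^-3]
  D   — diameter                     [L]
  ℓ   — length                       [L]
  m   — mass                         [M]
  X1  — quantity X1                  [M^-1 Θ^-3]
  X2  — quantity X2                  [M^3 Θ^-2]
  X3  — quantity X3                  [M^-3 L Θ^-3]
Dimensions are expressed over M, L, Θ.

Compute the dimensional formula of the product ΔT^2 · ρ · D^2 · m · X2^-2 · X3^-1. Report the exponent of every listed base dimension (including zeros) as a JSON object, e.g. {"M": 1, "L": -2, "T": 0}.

Exponent matrix [M,L,Θ] × [ΔT,ρ,D,ℓ,m,X1,X2,X3]:
  M: [ 0  1  0  0  1 -1  3 -3]
  L: [ 0 -3  1  1  0  0  0  1]
  Θ: [ 1  0  0  0  0 -3 -2 -3]
  [M]: (2)·0+(1)·1+(2)·0+(1)·1+(-2)·3+(-1)·-3 = -1
  [L]: (2)·0+(1)·-3+(2)·1+(1)·0+(-2)·0+(-1)·1 = -2
  [Θ]: (2)·1+(1)·0+(2)·0+(1)·0+(-2)·-2+(-1)·-3 = 9
⇒ M^-1 L^-2 Θ^9

{"M": -1, "L": -2, "Θ": 9}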